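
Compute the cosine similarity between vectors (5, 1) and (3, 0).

With u = (5, 1), v = (3, 0):
u·v = 5·3 + 1·0 = 15 + 0 = 15.
|u| = √(5² + 1²) = √26, |v| = √(3² + 0²) = √9, so |u||v| = √(26·9) = √234.
cos θ = (u·v)/(|u||v|) = 15/√234 ≈ 0.9806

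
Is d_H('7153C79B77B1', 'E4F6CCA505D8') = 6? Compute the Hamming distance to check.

Differing positions: 1, 2, 3, 4, 6, 7, 8, 9, 10, 11, 12. Hamming distance = 11, so the claim that d_H = 6 is false.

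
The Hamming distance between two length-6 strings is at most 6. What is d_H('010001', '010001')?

Differing positions: none. Hamming distance = 0. The maximum possible Hamming distance for length-6 strings is 6, so d_H/6 = 0/6 = 0.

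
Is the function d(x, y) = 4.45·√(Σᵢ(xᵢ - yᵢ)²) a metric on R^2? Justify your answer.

Yes. The L2 (Euclidean) norm induces a metric on R^2, and multiplying a metric by a positive constant 4.45 > 0 preserves all four axioms: non-negativity (4.45·||x-y|| ≥ 0), identity (4.45·||x-y|| = 0 ⟺ ||x-y|| = 0 ⟺ x = y), symmetry (||x-y|| = ||y-x||), and the triangle inequality (4.45·||x-z|| ≤ 4.45·||x-y|| + 4.45·||y-z||). So d is a metric.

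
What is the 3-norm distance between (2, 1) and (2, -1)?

(Σ|x_i - y_i|^3)^(1/3) = (|2 - 2|^3 + |1 - (-1)|^3)^(1/3)
= (0^3 + 2^3)^(1/3) = (0 + 8)^(1/3) = (8)^(1/3) = 2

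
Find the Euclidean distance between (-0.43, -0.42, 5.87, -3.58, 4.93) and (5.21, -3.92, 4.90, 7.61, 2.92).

√(Σ(x_i - y_i)²) = √((-0.43 - 5.21)² + (-0.42 - (-3.92))² + (5.87 - 4.9)² + (-3.58 - 7.61)² + (4.93 - 2.92)²)
= √((-5.64)² + 3.5² + 0.97² + (-11.19)² + 2.01²) = √(31.8096 + 12.25 + 0.9409 + 125.2161 + 4.0401) = √174.2567 ≈ 13.2006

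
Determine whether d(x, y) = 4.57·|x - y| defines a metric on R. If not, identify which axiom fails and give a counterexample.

Yes. Since |x - y| is a metric on R and 4.57 > 0, the positive scalar multiple 4.57·|x - y| is also a metric: scaling by a positive constant preserves non-negativity, identity (d=0 ⟺ |x-y|=0 ⟺ x=y), symmetry, and the triangle inequality.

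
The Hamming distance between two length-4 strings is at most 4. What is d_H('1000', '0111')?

Differing positions: 1, 2, 3, 4. Hamming distance = 4. The maximum possible Hamming distance for length-4 strings is 4, so d_H/4 = 4/4 = 1.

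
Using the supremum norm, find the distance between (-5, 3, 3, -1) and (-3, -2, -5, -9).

max(|x_i - y_i|) = max(|-5 - (-3)|, |3 - (-2)|, |3 - (-5)|, |-1 - (-9)|) = max(2, 5, 8, 8) = 8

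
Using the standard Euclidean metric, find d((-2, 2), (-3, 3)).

√(Σ(x_i - y_i)²) = √((-2 - (-3))² + (2 - 3)²)
= √(1² + (-1)²) = √(1 + 1) = √2 ≈ 1.4142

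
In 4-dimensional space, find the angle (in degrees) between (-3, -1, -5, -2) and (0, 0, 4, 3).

With u = (-3, -1, -5, -2), v = (0, 0, 4, 3):
u·v = (-3)·0 + (-1)·0 + (-5)·4 + (-2)·3 = 0 + 0 + (-20) + (-6) = -26.
|u| = √((-3)² + (-1)² + (-5)² + (-2)²) = √39, |v| = √(0² + 0² + 4² + 3²) = √25, so |u||v| = √(39·25) = √975.
cos θ = (u·v)/(|u||v|) = -26/√975 ≈ -0.832666
θ = arccos(-0.832666) ≈ 146.37°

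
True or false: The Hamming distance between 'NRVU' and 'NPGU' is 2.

Differing positions: 2, 3. Hamming distance = 2, so the claim is true.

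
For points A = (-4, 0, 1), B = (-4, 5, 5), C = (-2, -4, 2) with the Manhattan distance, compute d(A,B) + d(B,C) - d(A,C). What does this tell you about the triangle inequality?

d(A,B) = 0 + 5 + 4 = 9, d(B,C) = 2 + 9 + 3 = 14, d(A,C) = 2 + 4 + 1 = 7.
d(A,B) + d(B,C) - d(A,C) = 9 + 14 - 7 = 23 - 7 = 16. This is ≥ 0, so the triangle inequality holds for these points.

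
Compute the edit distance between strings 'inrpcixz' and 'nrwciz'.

Let D[i][j] be the edit distance between the first i characters of 'inrpcixz' and the first j characters of 'nrwciz', with D[i][0] = i, D[0][j] = j, and D[i][j] = D[i-1][j-1] if the characters match, else 1 + min(D[i-1][j], D[i][j-1], D[i-1][j-1]). Filling the table (rows: prefixes of 'inrpcixz', columns: prefixes of 'nrwciz'):
     ε  n  r  w  c  i  z
  ε  0  1  2  3  4  5  6
  i  1  1  2  3  4  4  5
  n  2  1  2  3  4  5  5
  r  3  2  1  2  3  4  5
  p  4  3  2  2  3  4  5
  c  5  4  3  3  2  3  4
  i  6  5  4  4  3  2  3
  x  7  6  5  5  4  3  3
  z  8  7  6  6  5  4  3
The bottom-right entry gives D[8][6] = 3, so no sequence of fewer than 3 edits works. Backtracking through the table gives one optimal edit sequence (3 edits):
  inrpcixz → nrpcixz (del i @1)
  nrpcixz → nrwcixz (sub p→w @3)
  nrwcixz → nrwciz (del x @6)
Edit distance = 3.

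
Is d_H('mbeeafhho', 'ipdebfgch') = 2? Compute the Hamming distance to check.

Differing positions: 1, 2, 3, 5, 7, 8, 9. Hamming distance = 7, so the claim that d_H = 2 is false.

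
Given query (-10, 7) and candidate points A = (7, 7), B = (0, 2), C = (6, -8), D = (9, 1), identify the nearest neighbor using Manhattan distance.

Distances: d(A) = 17, d(B) = 15, d(C) = 31, d(D) = 25. Nearest: B = (0, 2) with distance 15.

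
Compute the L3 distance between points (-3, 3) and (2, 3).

(Σ|x_i - y_i|^3)^(1/3) = (|-3 - 2|^3 + |3 - 3|^3)^(1/3)
= (5^3 + 0^3)^(1/3) = (125 + 0)^(1/3) = (125)^(1/3) = 5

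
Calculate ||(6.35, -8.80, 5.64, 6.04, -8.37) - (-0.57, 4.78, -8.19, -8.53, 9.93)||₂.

√(Σ(x_i - y_i)²) = √((6.35 - (-0.57))² + (-8.8 - 4.78)² + (5.64 - (-8.19))² + (6.04 - (-8.53))² + (-8.37 - 9.93)²)
= √(6.92² + (-13.58)² + 13.83² + 14.57² + (-18.3)²) = √(47.8864 + 184.4164 + 191.2689 + 212.2849 + 334.89) = √970.7466 ≈ 31.1568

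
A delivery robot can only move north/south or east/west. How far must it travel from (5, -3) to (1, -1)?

Σ|x_i - y_i| = |5 - 1| + |-3 - (-1)| = 4 + 2 = 6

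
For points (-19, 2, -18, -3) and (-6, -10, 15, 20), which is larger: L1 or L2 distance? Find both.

L1 = |-19 - (-6)| + |2 - (-10)| + |-18 - 15| + |-3 - 20| = 13 + 12 + 33 + 23 = 81
L2 = √(13² + 12² + 33² + 23²) = √1931 ≈ 43.9431
L1 ≥ L2 always (equality iff movement is along one axis); L1 > L2 here.
Ratio L1/L2 = 81/√1931 ≈ 1.8433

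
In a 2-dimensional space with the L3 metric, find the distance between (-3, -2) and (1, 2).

(Σ|x_i - y_i|^3)^(1/3) = (|-3 - 1|^3 + |-2 - 2|^3)^(1/3)
= (4^3 + 4^3)^(1/3) = (64 + 64)^(1/3) = (128)^(1/3) ≈ 5.0397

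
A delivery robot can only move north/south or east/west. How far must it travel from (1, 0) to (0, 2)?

Σ|x_i - y_i| = |1 - 0| + |0 - 2| = 1 + 2 = 3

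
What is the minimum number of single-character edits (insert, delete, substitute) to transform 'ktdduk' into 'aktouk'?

Let D[i][j] be the edit distance between the first i characters of 'ktdduk' and the first j characters of 'aktouk', with D[i][0] = i, D[0][j] = j, and D[i][j] = D[i-1][j-1] if the characters match, else 1 + min(D[i-1][j], D[i][j-1], D[i-1][j-1]). Filling the table (rows: prefixes of 'ktdduk', columns: prefixes of 'aktouk'):
     ε  a  k  t  o  u  k
  ε  0  1  2  3  4  5  6
  k  1  1  1  2  3  4  5
  t  2  2  2  1  2  3  4
  d  3  3  3  2  2  3  4
  d  4  4  4  3  3  3  4
  u  5  5  5  4  4  3  4
  k  6  6  5  5  5  4  3
The bottom-right entry gives D[6][6] = 3, so no sequence of fewer than 3 edits works. Backtracking through the table gives one optimal edit sequence (3 edits):
  ktdduk → aktdduk (ins a @1)
  aktdduk → aktduk (del d @4)
  aktduk → aktouk (sub d→o @4)
Edit distance = 3.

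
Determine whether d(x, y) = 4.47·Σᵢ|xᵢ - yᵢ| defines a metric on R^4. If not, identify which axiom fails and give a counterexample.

Yes. The L1 (Manhattan) norm induces a metric on R^4, and multiplying a metric by a positive constant 4.47 > 0 preserves all four axioms: non-negativity (4.47·||x-y|| ≥ 0), identity (4.47·||x-y|| = 0 ⟺ ||x-y|| = 0 ⟺ x = y), symmetry (||x-y|| = ||y-x||), and the triangle inequality (4.47·||x-z|| ≤ 4.47·||x-y|| + 4.47·||y-z||). So d is a metric.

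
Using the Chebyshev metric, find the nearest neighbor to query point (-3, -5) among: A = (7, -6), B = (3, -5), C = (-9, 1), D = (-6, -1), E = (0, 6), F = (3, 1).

Distances: d(A) = 10, d(B) = 6, d(C) = 6, d(D) = 4, d(E) = 11, d(F) = 6. Nearest: D = (-6, -1) with distance 4.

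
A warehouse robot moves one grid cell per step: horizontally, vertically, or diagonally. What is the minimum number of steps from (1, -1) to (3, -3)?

max(|x_i - y_i|) = max(|1 - 3|, |-1 - (-3)|) = max(2, 2) = 2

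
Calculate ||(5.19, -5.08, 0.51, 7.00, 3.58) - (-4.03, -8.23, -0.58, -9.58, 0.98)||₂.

√(Σ(x_i - y_i)²) = √((5.19 - (-4.03))² + (-5.08 - (-8.23))² + (0.51 - (-0.58))² + (7 - (-9.58))² + (3.58 - 0.98)²)
= √(9.22² + 3.15² + 1.09² + 16.58² + 2.6²) = √(85.0084 + 9.9225 + 1.1881 + 274.8964 + 6.76) = √377.7754 ≈ 19.4364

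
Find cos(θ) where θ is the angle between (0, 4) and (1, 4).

With u = (0, 4), v = (1, 4):
u·v = 0·1 + 4·4 = 0 + 16 = 16.
|u| = √(0² + 4²) = √16, |v| = √(1² + 4²) = √17, so |u||v| = √(16·17) = √272.
cos θ = (u·v)/(|u||v|) = 16/√272 ≈ 0.9701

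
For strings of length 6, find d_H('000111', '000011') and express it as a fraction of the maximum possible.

Differing positions: 4. Hamming distance = 1. The maximum possible Hamming distance for length-6 strings is 6, so d_H/6 = 1/6 ≈ 0.1667.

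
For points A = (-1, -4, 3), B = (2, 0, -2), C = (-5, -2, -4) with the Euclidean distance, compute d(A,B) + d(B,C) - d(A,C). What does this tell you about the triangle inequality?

d(A,B) = √(3² + 4² + 5²) = √50 ≈ 7.0711, d(B,C) = √(7² + 2² + 2²) = √57 ≈ 7.5498, d(A,C) = √(4² + 2² + 7²) = √69 ≈ 8.3066.
d(A,B) + d(B,C) - d(A,C) = 7.0711 + 7.5498 - 8.3066 = 14.6209 - 8.3066 = 6.3143 (to 4 decimal places). This is ≥ 0, so the triangle inequality holds for these points.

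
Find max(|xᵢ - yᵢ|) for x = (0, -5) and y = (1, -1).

max(|x_i - y_i|) = max(|0 - 1|, |-5 - (-1)|) = max(1, 4) = 4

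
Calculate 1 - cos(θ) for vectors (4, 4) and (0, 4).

With u = (4, 4), v = (0, 4):
u·v = 4·0 + 4·4 = 0 + 16 = 16.
|u| = √(4² + 4²) = √32, |v| = √(0² + 4²) = √16, so |u||v| = √(32·16) = √512.
cos θ = (u·v)/(|u||v|) = 16/√512 ≈ 0.7071
Cosine distance = 1 - cos θ ≈ 1 - 0.7071 = 0.2929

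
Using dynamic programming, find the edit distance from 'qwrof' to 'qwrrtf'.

Let D[i][j] be the edit distance between the first i characters of 'qwrof' and the first j characters of 'qwrrtf', with D[i][0] = i, D[0][j] = j, and D[i][j] = D[i-1][j-1] if the characters match, else 1 + min(D[i-1][j], D[i][j-1], D[i-1][j-1]). Filling the table (rows: prefixes of 'qwrof', columns: prefixes of 'qwrrtf'):
     ε  q  w  r  r  t  f
  ε  0  1  2  3  4  5  6
  q  1  0  1  2  3  4  5
  w  2  1  0  1  2  3  4
  r  3  2  1  0  1  2  3
  o  4  3  2  1  1  2  3
  f  5  4  3  2  2  2  2
The bottom-right entry gives D[5][6] = 2, so no sequence of fewer than 2 edits works. Backtracking through the table gives one optimal edit sequence (2 edits):
  qwrof → qwrrof (ins r @3)
  qwrrof → qwrrtf (sub o→t @5)
Edit distance = 2.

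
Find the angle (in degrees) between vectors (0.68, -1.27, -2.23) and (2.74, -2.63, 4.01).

With u = (0.68, -1.27, -2.23), v = (2.74, -2.63, 4.01):
u·v = 0.68·2.74 + (-1.27)·(-2.63) + (-2.23)·4.01 = 1.8632 + 3.3401 + (-8.9423) = -3.739.
|u| = √(0.68² + (-1.27)² + (-2.23)²) = √(0.4624 + 1.6129 + 4.9729) = √7.0482, |v| = √(2.74² + (-2.63)² + 4.01²) = √(7.5076 + 6.9169 + 16.0801) = √30.5046.
cos θ = (u·v)/(|u||v|) = -3.739/(√7.0482·√30.5046) ≈ -0.254996
θ = arccos(-0.254996) ≈ 104.77°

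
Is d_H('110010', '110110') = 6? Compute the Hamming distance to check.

Differing positions: 4. Hamming distance = 1, so the claim that d_H = 6 is false.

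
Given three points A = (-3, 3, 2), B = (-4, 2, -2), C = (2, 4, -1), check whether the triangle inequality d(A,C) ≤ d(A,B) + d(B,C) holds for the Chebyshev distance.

d(A,B) = max(1, 1, 4) = 4, d(B,C) = max(6, 2, 1) = 6, d(A,C) = max(5, 1, 3) = 5.
d(A,C) = 5 ≤ 4 + 6 = 10. Triangle inequality is satisfied.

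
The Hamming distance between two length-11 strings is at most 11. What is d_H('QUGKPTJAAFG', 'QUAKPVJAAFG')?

Differing positions: 3, 6. Hamming distance = 2. The maximum possible Hamming distance for length-11 strings is 11, so d_H/11 = 2/11 ≈ 0.1818.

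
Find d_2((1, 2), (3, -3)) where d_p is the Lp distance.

(Σ|x_i - y_i|^2)^(1/2) = (|1 - 3|^2 + |2 - (-3)|^2)^(1/2)
= (2^2 + 5^2)^(1/2) = (4 + 25)^(1/2) = (29)^(1/2) ≈ 5.3852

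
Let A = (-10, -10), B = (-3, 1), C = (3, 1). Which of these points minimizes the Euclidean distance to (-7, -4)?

Distances: d(A) ≈ 6.7082, d(B) ≈ 6.4031, d(C) ≈ 11.1803. Nearest: B = (-3, 1) with distance 6.4031.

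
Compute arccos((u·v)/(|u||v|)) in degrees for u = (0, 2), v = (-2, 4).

With u = (0, 2), v = (-2, 4):
u·v = 0·(-2) + 2·4 = 0 + 8 = 8.
|u| = √(0² + 2²) = √4, |v| = √((-2)² + 4²) = √20, so |u||v| = √(4·20) = √80.
cos θ = (u·v)/(|u||v|) = 8/√80 ≈ 0.894427
θ = arccos(0.894427) ≈ 26.57°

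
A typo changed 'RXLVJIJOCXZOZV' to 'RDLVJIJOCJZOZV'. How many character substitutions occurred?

Differing positions: 2, 10. Hamming distance = 2.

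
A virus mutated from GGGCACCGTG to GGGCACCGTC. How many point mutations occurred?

Differing positions: 10. Hamming distance = 1.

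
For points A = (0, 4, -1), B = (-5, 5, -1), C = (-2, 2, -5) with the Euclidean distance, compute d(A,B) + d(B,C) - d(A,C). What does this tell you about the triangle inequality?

d(A,B) = √(5² + 1² + 0²) = √26 ≈ 5.099, d(B,C) = √(3² + 3² + 4²) = √34 ≈ 5.831, d(A,C) = √(2² + 2² + 4²) = √24 ≈ 4.899.
d(A,B) + d(B,C) - d(A,C) = 5.099 + 5.831 - 4.899 = 10.93 - 4.899 = 6.031 (to 4 decimal places). This is ≥ 0, so the triangle inequality holds for these points.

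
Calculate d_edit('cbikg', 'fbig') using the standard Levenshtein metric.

Let D[i][j] be the edit distance between the first i characters of 'cbikg' and the first j characters of 'fbig', with D[i][0] = i, D[0][j] = j, and D[i][j] = D[i-1][j-1] if the characters match, else 1 + min(D[i-1][j], D[i][j-1], D[i-1][j-1]). Filling the table (rows: prefixes of 'cbikg', columns: prefixes of 'fbig'):
     ε  f  b  i  g
  ε  0  1  2  3  4
  c  1  1  2  3  4
  b  2  2  1  2  3
  i  3  3  2  1  2
  k  4  4  3  2  2
  g  5  5  4  3  2
The bottom-right entry gives D[5][4] = 2, so no sequence of fewer than 2 edits works. Backtracking through the table gives one optimal edit sequence (2 edits):
  cbikg → fbikg (sub c→f @1)
  fbikg → fbig (del k @4)
Edit distance = 2.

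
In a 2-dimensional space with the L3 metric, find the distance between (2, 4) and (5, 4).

(Σ|x_i - y_i|^3)^(1/3) = (|2 - 5|^3 + |4 - 4|^3)^(1/3)
= (3^3 + 0^3)^(1/3) = (27 + 0)^(1/3) = (27)^(1/3) = 3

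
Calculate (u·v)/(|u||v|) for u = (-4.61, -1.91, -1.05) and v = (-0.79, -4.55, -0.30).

With u = (-4.61, -1.91, -1.05), v = (-0.79, -4.55, -0.30):
u·v = (-4.61)·(-0.79) + (-1.91)·(-4.55) + (-1.05)·(-0.3) = 3.6419 + 8.6905 + 0.315 = 12.6474.
|u| = √((-4.61)² + (-1.91)² + (-1.05)²) = √(21.2521 + 3.6481 + 1.1025) = √26.0027, |v| = √((-0.79)² + (-4.55)² + (-0.3)²) = √(0.6241 + 20.7025 + 0.09) = √21.4166.
cos θ = (u·v)/(|u||v|) = 12.6474/(√26.0027·√21.4166) ≈ 0.5359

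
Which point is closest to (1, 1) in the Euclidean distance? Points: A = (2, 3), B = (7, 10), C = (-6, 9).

Distances: d(A) ≈ 2.2361, d(B) ≈ 10.8167, d(C) ≈ 10.6301. Nearest: A = (2, 3) with distance 2.2361.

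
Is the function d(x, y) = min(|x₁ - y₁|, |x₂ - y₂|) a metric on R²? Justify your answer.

No. d fails identity of indiscernibles: take x = (-4, 0) and y = (-4, 2). Then d(x,y) = min(|-4 - (-4)|, |0 - 2|) = min(0, 2) = 0, yet x ≠ y.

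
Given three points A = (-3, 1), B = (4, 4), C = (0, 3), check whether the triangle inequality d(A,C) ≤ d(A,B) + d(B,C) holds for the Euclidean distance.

d(A,B) = √(7² + 3²) = √58 ≈ 7.6158, d(B,C) = √(4² + 1²) = √17 ≈ 4.1231, d(A,C) = √(3² + 2²) = √13 ≈ 3.6056.
d(A,C) ≈ 3.6056 ≤ 7.6158 + 4.1231 = 11.7389. Triangle inequality is satisfied.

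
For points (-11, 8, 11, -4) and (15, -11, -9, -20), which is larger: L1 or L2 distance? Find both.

L1 = |-11 - 15| + |8 - (-11)| + |11 - (-9)| + |-4 - (-20)| = 26 + 19 + 20 + 16 = 81
L2 = √(26² + 19² + 20² + 16²) = √1693 ≈ 41.1461
L1 ≥ L2 always (equality iff movement is along one axis); L1 > L2 here.
Ratio L1/L2 = 81/√1693 ≈ 1.9686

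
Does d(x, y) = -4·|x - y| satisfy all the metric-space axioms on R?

No. With c = -4 < 0, d fails non-negativity: d(4, 9) = -4·|4 - 9| = -4·5 = -20 < 0.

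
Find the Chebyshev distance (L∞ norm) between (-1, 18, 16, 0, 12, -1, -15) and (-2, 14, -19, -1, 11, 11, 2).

max(|x_i - y_i|) = max(|-1 - (-2)|, |18 - 14|, |16 - (-19)|, |0 - (-1)|, |12 - 11|, |-1 - 11|, |-15 - 2|) = max(1, 4, 35, 1, 1, 12, 17) = 35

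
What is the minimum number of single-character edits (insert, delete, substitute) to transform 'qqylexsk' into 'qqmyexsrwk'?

Let D[i][j] be the edit distance between the first i characters of 'qqylexsk' and the first j characters of 'qqmyexsrwk', with D[i][0] = i, D[0][j] = j, and D[i][j] = D[i-1][j-1] if the characters match, else 1 + min(D[i-1][j], D[i][j-1], D[i-1][j-1]). Filling the table (rows: prefixes of 'qqylexsk', columns: prefixes of 'qqmyexsrwk'):
     ε  q  q  m  y  e  x  s  r  w  k
  ε  0  1  2  3  4  5  6  7  8  9 10
  q  1  0  1  2  3  4  5  6  7  8  9
  q  2  1  0  1  2  3  4  5  6  7  8
  y  3  2  1  1  1  2  3  4  5  6  7
  l  4  3  2  2  2  2  3  4  5  6  7
  e  5  4  3  3  3  2  3  4  5  6  7
  x  6  5  4  4  4  3  2  3  4  5  6
  s  7  6  5  5  5  4  3  2  3  4  5
  k  8  7  6  6  6  5  4  3  3  4  4
The bottom-right entry gives D[8][10] = 4, so no sequence of fewer than 4 edits works. Backtracking through the table gives one optimal edit sequence (4 edits):
  qqylexsk → qqmlexsk (sub y→m @3)
  qqmlexsk → qqmyexsk (sub l→y @4)
  qqmyexsk → qqmyexsrk (ins r @8)
  qqmyexsrk → qqmyexsrwk (ins w @9)
Edit distance = 4.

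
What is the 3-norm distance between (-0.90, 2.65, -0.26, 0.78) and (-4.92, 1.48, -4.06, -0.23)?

(Σ|x_i - y_i|^3)^(1/3) = (|-0.9 - (-4.92)|^3 + |2.65 - 1.48|^3 + |-0.26 - (-4.06)|^3 + |0.78 - (-0.23)|^3)^(1/3)
= (4.02^3 + 1.17^3 + 3.8^3 + 1.01^3)^(1/3) ≈ (64.9648 + 1.6016 + 54.872 + 1.0303)^(1/3) = (122.4687)^(1/3) ≈ 4.966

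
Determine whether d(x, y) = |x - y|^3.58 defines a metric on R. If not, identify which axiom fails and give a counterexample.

No. d(x,y) = |x-y|^3.58 fails the triangle inequality since p = 3.58 > 1. Counterexample: x = 0, y = 1, z = 7. d(x,z) = |0 - 7|^3.58 = 7^3.58 ≈ 1060.3543, but d(x,y) + d(y,z) = 1^3.58 + 6^3.58 ≈ 1 + 610.6347 = 611.6347. Since 1060.3543 > 611.6347, the triangle inequality is violated.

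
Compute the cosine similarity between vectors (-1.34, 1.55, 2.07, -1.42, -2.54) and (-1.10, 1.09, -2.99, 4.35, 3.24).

With u = (-1.34, 1.55, 2.07, -1.42, -2.54), v = (-1.10, 1.09, -2.99, 4.35, 3.24):
u·v = (-1.34)·(-1.1) + 1.55·1.09 + 2.07·(-2.99) + (-1.42)·4.35 + (-2.54)·3.24 = 1.474 + 1.6895 + (-6.1893) + (-6.177) + (-8.2296) = -17.4324.
|u| = √((-1.34)² + 1.55² + 2.07² + (-1.42)² + (-2.54)²) = √(1.7956 + 2.4025 + 4.2849 + 2.0164 + 6.4516) = √16.951, |v| = √((-1.1)² + 1.09² + (-2.99)² + 4.35² + 3.24²) = √(1.21 + 1.1881 + 8.9401 + 18.9225 + 10.4976) = √40.7583.
cos θ = (u·v)/(|u||v|) = -17.4324/(√16.951·√40.7583) ≈ -0.6632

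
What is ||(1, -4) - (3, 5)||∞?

max(|x_i - y_i|) = max(|1 - 3|, |-4 - 5|) = max(2, 9) = 9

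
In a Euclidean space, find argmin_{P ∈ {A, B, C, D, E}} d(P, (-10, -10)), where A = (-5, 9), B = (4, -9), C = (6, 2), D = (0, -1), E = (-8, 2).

Distances: d(A) ≈ 19.6469, d(B) ≈ 14.0357, d(C) = 20, d(D) ≈ 13.4536, d(E) ≈ 12.1655. Nearest: E = (-8, 2) with distance 12.1655.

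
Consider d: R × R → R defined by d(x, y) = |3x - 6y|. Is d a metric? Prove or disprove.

No. d fails symmetry: d(5, 4) = |3·5 - 6·4| = |-9| = 9, but d(4, 5) = |3·4 - 6·5| = |-18| = 18. Since 9 ≠ 18, d(x,y) ≠ d(y,x) in general.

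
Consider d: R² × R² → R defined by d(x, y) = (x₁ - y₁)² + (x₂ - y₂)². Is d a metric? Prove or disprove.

No. The squared Euclidean distance fails the triangle inequality. Counterexample: x = (0, 0), y = (1, 3), z = (2, 6). d(x,z) = 2² + 6² = 40, but d(x,y) + d(y,z) = (1² + 3²) + (1² + 3²) = 10 + 10 = 20. Since 40 > 20, the triangle inequality is violated. (Note: √d, the ordinary Euclidean distance, IS a metric.)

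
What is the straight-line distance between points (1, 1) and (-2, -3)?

√(Σ(x_i - y_i)²) = √((1 - (-2))² + (1 - (-3))²)
= √(3² + 4²) = √(9 + 16) = √25 = 5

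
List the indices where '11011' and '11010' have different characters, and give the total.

Differing positions: 5. Hamming distance = 1.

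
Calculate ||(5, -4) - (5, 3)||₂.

√(Σ(x_i - y_i)²) = √((5 - 5)² + (-4 - 3)²)
= √(0² + (-7)²) = √(0 + 49) = √49 = 7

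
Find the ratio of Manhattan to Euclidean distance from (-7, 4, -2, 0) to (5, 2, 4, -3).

L1 = |-7 - 5| + |4 - 2| + |-2 - 4| + |0 - (-3)| = 12 + 2 + 6 + 3 = 23
L2 = √(12² + 2² + 6² + 3²) = √193 ≈ 13.8924
L1 ≥ L2 always (equality iff movement is along one axis); L1 > L2 here.
Ratio L1/L2 = 23/√193 ≈ 1.6556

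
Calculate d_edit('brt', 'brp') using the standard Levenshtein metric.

Let D[i][j] be the edit distance between the first i characters of 'brt' and the first j characters of 'brp', with D[i][0] = i, D[0][j] = j, and D[i][j] = D[i-1][j-1] if the characters match, else 1 + min(D[i-1][j], D[i][j-1], D[i-1][j-1]). Filling the table (rows: prefixes of 'brt', columns: prefixes of 'brp'):
     ε  b  r  p
  ε  0  1  2  3
  b  1  0  1  2
  r  2  1  0  1
  t  3  2  1  1
The bottom-right entry gives D[3][3] = 1, so no sequence of fewer than 1 edit works. Backtracking through the table gives one optimal edit sequence (1 edit):
  brt → brp (sub t→p @3)
Edit distance = 1.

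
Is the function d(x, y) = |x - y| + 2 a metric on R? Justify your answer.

No. d fails identity of indiscernibles (specifically d(x,x) = 0): d(1, 1) = |1 - 1| + 2 = 0 + 2 = 2 ≠ 0.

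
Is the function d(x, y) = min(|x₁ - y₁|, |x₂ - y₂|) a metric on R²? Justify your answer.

No. d fails identity of indiscernibles: take x = (3, 0) and y = (3, 3). Then d(x,y) = min(|3 - 3|, |0 - 3|) = min(0, 3) = 0, yet x ≠ y.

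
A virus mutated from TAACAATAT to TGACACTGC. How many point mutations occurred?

Differing positions: 2, 6, 8, 9. Hamming distance = 4.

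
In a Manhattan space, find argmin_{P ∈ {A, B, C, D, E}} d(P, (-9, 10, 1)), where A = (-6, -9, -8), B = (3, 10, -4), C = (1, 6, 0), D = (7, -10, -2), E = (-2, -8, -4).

Distances: d(A) = 31, d(B) = 17, d(C) = 15, d(D) = 39, d(E) = 30. Nearest: C = (1, 6, 0) with distance 15.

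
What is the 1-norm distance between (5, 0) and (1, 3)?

Σ|x_i - y_i| = |5 - 1| + |0 - 3| = 4 + 3 = 7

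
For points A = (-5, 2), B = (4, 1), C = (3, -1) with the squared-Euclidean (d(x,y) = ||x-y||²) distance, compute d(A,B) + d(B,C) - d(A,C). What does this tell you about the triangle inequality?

d(A,B) = 9² + 1² = 82, d(B,C) = 1² + 2² = 5, d(A,C) = 8² + 3² = 73.
d(A,B) + d(B,C) - d(A,C) = 82 + 5 - 73 = 87 - 73 = 14. This is ≥ 0, so the triangle inequality holds for these points.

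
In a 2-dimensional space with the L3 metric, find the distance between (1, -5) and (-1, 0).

(Σ|x_i - y_i|^3)^(1/3) = (|1 - (-1)|^3 + |-5 - 0|^3)^(1/3)
= (2^3 + 5^3)^(1/3) = (8 + 125)^(1/3) = (133)^(1/3) ≈ 5.1045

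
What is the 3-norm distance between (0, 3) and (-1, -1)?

(Σ|x_i - y_i|^3)^(1/3) = (|0 - (-1)|^3 + |3 - (-1)|^3)^(1/3)
= (1^3 + 4^3)^(1/3) = (1 + 64)^(1/3) = (65)^(1/3) ≈ 4.0207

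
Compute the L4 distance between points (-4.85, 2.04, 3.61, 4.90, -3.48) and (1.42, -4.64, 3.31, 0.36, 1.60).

(Σ|x_i - y_i|^4)^(1/4) = (|-4.85 - 1.42|^4 + |2.04 - (-4.64)|^4 + |3.61 - 3.31|^4 + |4.9 - 0.36|^4 + |-3.48 - 1.6|^4)^(1/4)
= (6.27^4 + 6.68^4 + 0.3^4 + 4.54^4 + 5.08^4)^(1/4) ≈ (1545.5041 + 1991.1586 + 0.0081 + 424.8381 + 665.9703)^(1/4) = (4627.4792)^(1/4) ≈ 8.2478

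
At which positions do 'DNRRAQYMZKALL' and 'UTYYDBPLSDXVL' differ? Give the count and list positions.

Differing positions: 1, 2, 3, 4, 5, 6, 7, 8, 9, 10, 11, 12. Hamming distance = 12.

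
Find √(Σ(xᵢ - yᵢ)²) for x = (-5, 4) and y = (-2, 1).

√(Σ(x_i - y_i)²) = √((-5 - (-2))² + (4 - 1)²)
= √((-3)² + 3²) = √(9 + 9) = √18 ≈ 4.2426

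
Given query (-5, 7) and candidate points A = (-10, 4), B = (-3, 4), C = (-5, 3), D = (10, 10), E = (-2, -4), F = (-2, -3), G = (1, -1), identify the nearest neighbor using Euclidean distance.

Distances: d(A) ≈ 5.831, d(B) ≈ 3.6056, d(C) = 4, d(D) ≈ 15.2971, d(E) ≈ 11.4018, d(F) ≈ 10.4403, d(G) = 10. Nearest: B = (-3, 4) with distance 3.6056.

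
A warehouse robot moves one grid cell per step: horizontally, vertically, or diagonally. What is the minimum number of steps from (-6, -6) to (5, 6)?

max(|x_i - y_i|) = max(|-6 - 5|, |-6 - 6|) = max(11, 12) = 12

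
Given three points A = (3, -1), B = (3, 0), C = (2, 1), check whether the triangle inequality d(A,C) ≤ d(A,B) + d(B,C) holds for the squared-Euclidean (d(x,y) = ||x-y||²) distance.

d(A,B) = 0² + 1² = 1, d(B,C) = 1² + 1² = 2, d(A,C) = 1² + 2² = 5.
d(A,C) = 5 > 1 + 2 = 3. Triangle inequality is VIOLATED. (Squared-Euclidean is not a metric — this is a counterexample.)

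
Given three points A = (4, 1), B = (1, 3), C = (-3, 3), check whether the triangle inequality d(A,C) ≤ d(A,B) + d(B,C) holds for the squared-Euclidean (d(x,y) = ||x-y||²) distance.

d(A,B) = 3² + 2² = 13, d(B,C) = 4² + 0² = 16, d(A,C) = 7² + 2² = 53.
d(A,C) = 53 > 13 + 16 = 29. Triangle inequality is VIOLATED. (Squared-Euclidean is not a metric — this is a counterexample.)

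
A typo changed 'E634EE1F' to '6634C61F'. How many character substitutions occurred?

Differing positions: 1, 5, 6. Hamming distance = 3.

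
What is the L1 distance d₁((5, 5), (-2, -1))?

Σ|x_i - y_i| = |5 - (-2)| + |5 - (-1)| = 7 + 6 = 13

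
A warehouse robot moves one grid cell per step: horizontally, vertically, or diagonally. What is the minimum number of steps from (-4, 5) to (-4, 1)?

max(|x_i - y_i|) = max(|-4 - (-4)|, |5 - 1|) = max(0, 4) = 4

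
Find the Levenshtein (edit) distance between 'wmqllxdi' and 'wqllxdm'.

Let D[i][j] be the edit distance between the first i characters of 'wmqllxdi' and the first j characters of 'wqllxdm', with D[i][0] = i, D[0][j] = j, and D[i][j] = D[i-1][j-1] if the characters match, else 1 + min(D[i-1][j], D[i][j-1], D[i-1][j-1]). Filling the table (rows: prefixes of 'wmqllxdi', columns: prefixes of 'wqllxdm'):
     ε  w  q  l  l  x  d  m
  ε  0  1  2  3  4  5  6  7
  w  1  0  1  2  3  4  5  6
  m  2  1  1  2  3  4  5  5
  q  3  2  1  2  3  4  5  6
  l  4  3  2  1  2  3  4  5
  l  5  4  3  2  1  2  3  4
  x  6  5  4  3  2  1  2  3
  d  7  6  5  4  3  2  1  2
  i  8  7  6  5  4  3  2  2
The bottom-right entry gives D[8][7] = 2, so no sequence of fewer than 2 edits works. Backtracking through the table gives one optimal edit sequence (2 edits):
  wmqllxdi → wqllxdi (del m @2)
  wqllxdi → wqllxdm (sub i→m @7)
Edit distance = 2.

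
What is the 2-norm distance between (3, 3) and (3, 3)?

(Σ|x_i - y_i|^2)^(1/2) = (|3 - 3|^2 + |3 - 3|^2)^(1/2)
= (0^2 + 0^2)^(1/2) = (0 + 0)^(1/2) = (0)^(1/2) = 0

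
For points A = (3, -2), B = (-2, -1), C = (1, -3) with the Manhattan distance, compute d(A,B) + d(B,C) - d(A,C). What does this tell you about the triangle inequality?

d(A,B) = 5 + 1 = 6, d(B,C) = 3 + 2 = 5, d(A,C) = 2 + 1 = 3.
d(A,B) + d(B,C) - d(A,C) = 6 + 5 - 3 = 11 - 3 = 8. This is ≥ 0, so the triangle inequality holds for these points.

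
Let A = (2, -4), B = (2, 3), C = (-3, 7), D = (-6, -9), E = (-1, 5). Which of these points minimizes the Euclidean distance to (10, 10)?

Distances: d(A) ≈ 16.1245, d(B) ≈ 10.6301, d(C) ≈ 13.3417, d(D) ≈ 24.8395, d(E) ≈ 12.083. Nearest: B = (2, 3) with distance 10.6301.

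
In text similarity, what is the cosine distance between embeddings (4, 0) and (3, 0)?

With u = (4, 0), v = (3, 0):
u·v = 4·3 + 0·0 = 12 + 0 = 12.
|u| = √(4² + 0²) = √16, |v| = √(3² + 0²) = √9, so |u||v| = √(16·9) = √144 = 12.
cos θ = (u·v)/(|u||v|) = 12/12 = 1
Cosine distance = 1 - cos θ = 1 - 1 = 0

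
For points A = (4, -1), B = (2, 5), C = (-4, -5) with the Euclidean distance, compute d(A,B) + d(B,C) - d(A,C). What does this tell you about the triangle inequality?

d(A,B) = √(2² + 6²) = √40 ≈ 6.3246, d(B,C) = √(6² + 10²) = √136 ≈ 11.6619, d(A,C) = √(8² + 4²) = √80 ≈ 8.9443.
d(A,B) + d(B,C) - d(A,C) = 6.3246 + 11.6619 - 8.9443 = 17.9865 - 8.9443 = 9.0422 (to 4 decimal places). This is ≥ 0, so the triangle inequality holds for these points.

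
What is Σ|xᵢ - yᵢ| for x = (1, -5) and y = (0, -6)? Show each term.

Σ|x_i - y_i| = |1 - 0| + |-5 - (-6)| = 1 + 1 = 2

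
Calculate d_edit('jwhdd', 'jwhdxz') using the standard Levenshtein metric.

Let D[i][j] be the edit distance between the first i characters of 'jwhdd' and the first j characters of 'jwhdxz', with D[i][0] = i, D[0][j] = j, and D[i][j] = D[i-1][j-1] if the characters match, else 1 + min(D[i-1][j], D[i][j-1], D[i-1][j-1]). Filling the table (rows: prefixes of 'jwhdd', columns: prefixes of 'jwhdxz'):
     ε  j  w  h  d  x  z
  ε  0  1  2  3  4  5  6
  j  1  0  1  2  3  4  5
  w  2  1  0  1  2  3  4
  h  3  2  1  0  1  2  3
  d  4  3  2  1  0  1  2
  d  5  4  3  2  1  1  2
The bottom-right entry gives D[5][6] = 2, so no sequence of fewer than 2 edits works. Backtracking through the table gives one optimal edit sequence (2 edits):
  jwhdd → jwhdxd (ins x @5)
  jwhdxd → jwhdxz (sub d→z @6)
Edit distance = 2.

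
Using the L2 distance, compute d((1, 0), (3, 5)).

(Σ|x_i - y_i|^2)^(1/2) = (|1 - 3|^2 + |0 - 5|^2)^(1/2)
= (2^2 + 5^2)^(1/2) = (4 + 25)^(1/2) = (29)^(1/2) ≈ 5.3852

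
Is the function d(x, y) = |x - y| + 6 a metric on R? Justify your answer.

No. d fails identity of indiscernibles (specifically d(x,x) = 0): d(-6, -6) = |-6 - (-6)| + 6 = 0 + 6 = 6 ≠ 0.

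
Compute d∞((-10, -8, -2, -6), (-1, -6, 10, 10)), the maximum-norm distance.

max(|x_i - y_i|) = max(|-10 - (-1)|, |-8 - (-6)|, |-2 - 10|, |-6 - 10|) = max(9, 2, 12, 16) = 16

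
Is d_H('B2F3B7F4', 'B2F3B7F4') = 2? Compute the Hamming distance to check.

Differing positions: none. Hamming distance = 0, so the claim that d_H = 2 is false.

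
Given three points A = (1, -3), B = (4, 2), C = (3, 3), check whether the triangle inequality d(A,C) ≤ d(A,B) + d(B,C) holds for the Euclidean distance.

d(A,B) = √(3² + 5²) = √34 ≈ 5.831, d(B,C) = √(1² + 1²) = √2 ≈ 1.4142, d(A,C) = √(2² + 6²) = √40 ≈ 6.3246.
d(A,C) ≈ 6.3246 ≤ 5.831 + 1.4142 = 7.2452. Triangle inequality is satisfied.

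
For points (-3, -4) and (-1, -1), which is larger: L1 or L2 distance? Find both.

L1 = |-3 - (-1)| + |-4 - (-1)| = 2 + 3 = 5
L2 = √(2² + 3²) = √13 ≈ 3.6056
L1 ≥ L2 always (equality iff movement is along one axis); L1 > L2 here.
Ratio L1/L2 = 5/√13 ≈ 1.3868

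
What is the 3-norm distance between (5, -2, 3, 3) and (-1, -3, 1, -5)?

(Σ|x_i - y_i|^3)^(1/3) = (|5 - (-1)|^3 + |-2 - (-3)|^3 + |3 - 1|^3 + |3 - (-5)|^3)^(1/3)
= (6^3 + 1^3 + 2^3 + 8^3)^(1/3) = (216 + 1 + 8 + 512)^(1/3) = (737)^(1/3) ≈ 9.0328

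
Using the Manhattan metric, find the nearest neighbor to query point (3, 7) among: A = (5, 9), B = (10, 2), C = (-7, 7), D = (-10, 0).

Distances: d(A) = 4, d(B) = 12, d(C) = 10, d(D) = 20. Nearest: A = (5, 9) with distance 4.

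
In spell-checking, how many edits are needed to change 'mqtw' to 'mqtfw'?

Let D[i][j] be the edit distance between the first i characters of 'mqtw' and the first j characters of 'mqtfw', with D[i][0] = i, D[0][j] = j, and D[i][j] = D[i-1][j-1] if the characters match, else 1 + min(D[i-1][j], D[i][j-1], D[i-1][j-1]). Filling the table (rows: prefixes of 'mqtw', columns: prefixes of 'mqtfw'):
     ε  m  q  t  f  w
  ε  0  1  2  3  4  5
  m  1  0  1  2  3  4
  q  2  1  0  1  2  3
  t  3  2  1  0  1  2
  w  4  3  2  1  1  1
The bottom-right entry gives D[4][5] = 1, so no sequence of fewer than 1 edit works. Backtracking through the table gives one optimal edit sequence (1 edit):
  mqtw → mqtfw (ins f @4)
Edit distance = 1.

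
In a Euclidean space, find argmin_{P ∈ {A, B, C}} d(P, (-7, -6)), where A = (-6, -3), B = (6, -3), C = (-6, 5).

Distances: d(A) ≈ 3.1623, d(B) ≈ 13.3417, d(C) ≈ 11.0454. Nearest: A = (-6, -3) with distance 3.1623.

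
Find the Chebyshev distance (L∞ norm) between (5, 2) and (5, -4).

max(|x_i - y_i|) = max(|5 - 5|, |2 - (-4)|) = max(0, 6) = 6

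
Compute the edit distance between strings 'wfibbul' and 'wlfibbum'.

Let D[i][j] be the edit distance between the first i characters of 'wfibbul' and the first j characters of 'wlfibbum', with D[i][0] = i, D[0][j] = j, and D[i][j] = D[i-1][j-1] if the characters match, else 1 + min(D[i-1][j], D[i][j-1], D[i-1][j-1]). Filling the table (rows: prefixes of 'wfibbul', columns: prefixes of 'wlfibbum'):
     ε  w  l  f  i  b  b  u  m
  ε  0  1  2  3  4  5  6  7  8
  w  1  0  1  2  3  4  5  6  7
  f  2  1  1  1  2  3  4  5  6
  i  3  2  2  2  1  2  3  4  5
  b  4  3  3  3  2  1  2  3  4
  b  5  4  4  4  3  2  1  2  3
  u  6  5  5  5  4  3  2  1  2
  l  7  6  5  6  5  4  3  2  2
The bottom-right entry gives D[7][8] = 2, so no sequence of fewer than 2 edits works. Backtracking through the table gives one optimal edit sequence (2 edits):
  wfibbul → wlfibbul (ins l @2)
  wlfibbul → wlfibbum (sub l→m @8)
Edit distance = 2.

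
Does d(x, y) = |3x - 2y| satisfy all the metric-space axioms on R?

No. d fails symmetry: d(2, 7) = |3·2 - 2·7| = |-8| = 8, but d(7, 2) = |3·7 - 2·2| = |17| = 17. Since 8 ≠ 17, d(x,y) ≠ d(y,x) in general.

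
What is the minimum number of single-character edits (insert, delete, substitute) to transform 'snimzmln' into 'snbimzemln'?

Let D[i][j] be the edit distance between the first i characters of 'snimzmln' and the first j characters of 'snbimzemln', with D[i][0] = i, D[0][j] = j, and D[i][j] = D[i-1][j-1] if the characters match, else 1 + min(D[i-1][j], D[i][j-1], D[i-1][j-1]). Filling the table (rows: prefixes of 'snimzmln', columns: prefixes of 'snbimzemln'):
     ε  s  n  b  i  m  z  e  m  l  n
  ε  0  1  2  3  4  5  6  7  8  9 10
  s  1  0  1  2  3  4  5  6  7  8  9
  n  2  1  0  1  2  3  4  5  6  7  8
  i  3  2  1  1  1  2  3  4  5  6  7
  m  4  3  2  2  2  1  2  3  4  5  6
  z  5  4  3  3  3  2  1  2  3  4  5
  m  6  5  4  4  4  3  2  2  2  3  4
  l  7  6  5  5  5  4  3  3  3  2  3
  n  8  7  6  6  6  5  4  4  4  3  2
The bottom-right entry gives D[8][10] = 2, so no sequence of fewer than 2 edits works. Backtracking through the table gives one optimal edit sequence (2 edits):
  snimzmln → snbimzmln (ins b @3)
  snbimzmln → snbimzemln (ins e @7)
Edit distance = 2.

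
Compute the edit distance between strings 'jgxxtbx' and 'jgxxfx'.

Let D[i][j] be the edit distance between the first i characters of 'jgxxtbx' and the first j characters of 'jgxxfx', with D[i][0] = i, D[0][j] = j, and D[i][j] = D[i-1][j-1] if the characters match, else 1 + min(D[i-1][j], D[i][j-1], D[i-1][j-1]). Filling the table (rows: prefixes of 'jgxxtbx', columns: prefixes of 'jgxxfx'):
     ε  j  g  x  x  f  x
  ε  0  1  2  3  4  5  6
  j  1  0  1  2  3  4  5
  g  2  1  0  1  2  3  4
  x  3  2  1  0  1  2  3
  x  4  3  2  1  0  1  2
  t  5  4  3  2  1  1  2
  b  6  5  4  3  2  2  2
  x  7  6  5  4  3  3  2
The bottom-right entry gives D[7][6] = 2, so no sequence of fewer than 2 edits works. Backtracking through the table gives one optimal edit sequence (2 edits):
  jgxxtbx → jgxxbx (del t @5)
  jgxxbx → jgxxfx (sub b→f @5)
Edit distance = 2.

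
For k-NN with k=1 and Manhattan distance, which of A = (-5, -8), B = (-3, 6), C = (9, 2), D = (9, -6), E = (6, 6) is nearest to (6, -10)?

Distances: d(A) = 13, d(B) = 25, d(C) = 15, d(D) = 7, d(E) = 16. Nearest: D = (9, -6) with distance 7.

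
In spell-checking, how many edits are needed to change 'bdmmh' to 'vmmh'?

Let D[i][j] be the edit distance between the first i characters of 'bdmmh' and the first j characters of 'vmmh', with D[i][0] = i, D[0][j] = j, and D[i][j] = D[i-1][j-1] if the characters match, else 1 + min(D[i-1][j], D[i][j-1], D[i-1][j-1]). Filling the table (rows: prefixes of 'bdmmh', columns: prefixes of 'vmmh'):
     ε  v  m  m  h
  ε  0  1  2  3  4
  b  1  1  2  3  4
  d  2  2  2  3  4
  m  3  3  2  2  3
  m  4  4  3  2  3
  h  5  5  4  3  2
The bottom-right entry gives D[5][4] = 2, so no sequence of fewer than 2 edits works. Backtracking through the table gives one optimal edit sequence (2 edits):
  bdmmh → dmmh (del b @1)
  dmmh → vmmh (sub d→v @1)
Edit distance = 2.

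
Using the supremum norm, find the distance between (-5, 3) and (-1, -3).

max(|x_i - y_i|) = max(|-5 - (-1)|, |3 - (-3)|) = max(4, 6) = 6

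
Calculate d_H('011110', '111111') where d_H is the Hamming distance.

Differing positions: 1, 6. Hamming distance = 2.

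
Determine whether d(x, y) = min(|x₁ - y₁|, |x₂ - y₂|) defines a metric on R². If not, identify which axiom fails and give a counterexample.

No. d fails identity of indiscernibles: take x = (-5, 0) and y = (-5, 6). Then d(x,y) = min(|-5 - (-5)|, |0 - 6|) = min(0, 6) = 0, yet x ≠ y.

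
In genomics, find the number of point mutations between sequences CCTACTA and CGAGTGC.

Differing positions: 2, 3, 4, 5, 6, 7. Hamming distance = 6.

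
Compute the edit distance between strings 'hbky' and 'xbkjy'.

Let D[i][j] be the edit distance between the first i characters of 'hbky' and the first j characters of 'xbkjy', with D[i][0] = i, D[0][j] = j, and D[i][j] = D[i-1][j-1] if the characters match, else 1 + min(D[i-1][j], D[i][j-1], D[i-1][j-1]). Filling the table (rows: prefixes of 'hbky', columns: prefixes of 'xbkjy'):
     ε  x  b  k  j  y
  ε  0  1  2  3  4  5
  h  1  1  2  3  4  5
  b  2  2  1  2  3  4
  k  3  3  2  1  2  3
  y  4  4  3  2  2  2
The bottom-right entry gives D[4][5] = 2, so no sequence of fewer than 2 edits works. Backtracking through the table gives one optimal edit sequence (2 edits):
  hbky → xbky (sub h→x @1)
  xbky → xbkjy (ins j @4)
Edit distance = 2.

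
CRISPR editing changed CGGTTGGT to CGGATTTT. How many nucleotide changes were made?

Differing positions: 4, 6, 7. Hamming distance = 3.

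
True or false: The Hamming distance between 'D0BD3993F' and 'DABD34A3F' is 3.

Differing positions: 2, 6, 7. Hamming distance = 3, so the claim is true.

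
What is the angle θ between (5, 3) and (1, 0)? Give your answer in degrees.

With u = (5, 3), v = (1, 0):
u·v = 5·1 + 3·0 = 5 + 0 = 5.
|u| = √(5² + 3²) = √34, |v| = √(1² + 0²) = √1, so |u||v| = √(34·1) = √34.
cos θ = (u·v)/(|u||v|) = 5/√34 ≈ 0.857493
θ = arccos(0.857493) ≈ 30.96°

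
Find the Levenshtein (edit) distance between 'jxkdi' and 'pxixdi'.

Let D[i][j] be the edit distance between the first i characters of 'jxkdi' and the first j characters of 'pxixdi', with D[i][0] = i, D[0][j] = j, and D[i][j] = D[i-1][j-1] if the characters match, else 1 + min(D[i-1][j], D[i][j-1], D[i-1][j-1]). Filling the table (rows: prefixes of 'jxkdi', columns: prefixes of 'pxixdi'):
     ε  p  x  i  x  d  i
  ε  0  1  2  3  4  5  6
  j  1  1  2  3  4  5  6
  x  2  2  1  2  3  4  5
  k  3  3  2  2  3  4  5
  d  4  4  3  3  3  3  4
  i  5  5  4  3  4  4  3
The bottom-right entry gives D[5][6] = 3, so no sequence of fewer than 3 edits works. Backtracking through the table gives one optimal edit sequence (3 edits):
  jxkdi → pxkdi (sub j→p @1)
  pxkdi → pxikdi (ins i @3)
  pxikdi → pxixdi (sub k→x @4)
Edit distance = 3.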